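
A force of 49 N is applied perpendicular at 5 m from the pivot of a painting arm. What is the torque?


Given: F = 49 N, r = 5 m, angle = 90 deg (perpendicular)
Using tau = F * r * sin(90)
sin(90) = 1
tau = 49 * 5 * 1
tau = 245 Nm

245 Nm


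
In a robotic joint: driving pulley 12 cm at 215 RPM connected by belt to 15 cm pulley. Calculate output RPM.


Given: D1 = 12 cm, w1 = 215 RPM, D2 = 15 cm
Using D1*w1 = D2*w2
w2 = D1*w1 / D2
w2 = 12*215 / 15
w2 = 2580 / 15
w2 = 172 RPM

172 RPM


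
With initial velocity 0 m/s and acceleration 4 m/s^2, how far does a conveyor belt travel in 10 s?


Given: v0 = 0 m/s, a = 4 m/s^2, t = 10 s
Using s = v0*t + (1/2)*a*t^2
s = 0*10 + (1/2)*4*10^2
s = 0 + (1/2)*400
s = 0 + 200
s = 200

200 m


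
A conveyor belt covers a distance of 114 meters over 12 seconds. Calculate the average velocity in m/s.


Given: distance d = 114 m, time t = 12 s
Using v = d / t
v = 114 / 12
v = 19/2 m/s

19/2 m/s


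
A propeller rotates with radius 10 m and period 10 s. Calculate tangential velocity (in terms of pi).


Given: radius r = 10 m, period T = 10 s
Using v = 2*pi*r / T
v = 2*pi*10 / 10
v = 20*pi / 10
v = 2*pi m/s

2*pi m/s


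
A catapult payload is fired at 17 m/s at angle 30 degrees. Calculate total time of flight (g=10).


Given: v0 = 17 m/s, theta = 30 deg, g = 10 m/s^2
sin(30) = 1/2
Using T = 2*v0*sin(theta) / g
T = 2*17*1/2 / 10
T = 17 / 10
T = 17/10 s

17/10 s


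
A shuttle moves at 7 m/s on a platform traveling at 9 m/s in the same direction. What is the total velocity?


Given: object velocity = 7 m/s, platform velocity = 9 m/s (same direction)
Using classical velocity addition: v_total = v_object + v_platform
v_total = 7 + 9
v_total = 16 m/s

16 m/s


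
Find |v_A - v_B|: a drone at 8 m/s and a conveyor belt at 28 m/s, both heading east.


Given: v_A = 8 m/s east, v_B = 28 m/s east
Both move in the same direction; relative speed = |v_A - v_B|
|8 - 28| = |-20|
= 20 m/s

20 m/s


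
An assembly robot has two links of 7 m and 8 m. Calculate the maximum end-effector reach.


Given: L1 = 7 m, L2 = 8 m
For a 2-link planar arm, max reach = L1 + L2 (fully extended)
Max reach = 7 + 8
Max reach = 15 m

15 m


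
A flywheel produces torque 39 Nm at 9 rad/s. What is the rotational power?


Given: tau = 39 Nm, omega = 9 rad/s
Using P = tau * omega
P = 39 * 9
P = 351 W

351 W


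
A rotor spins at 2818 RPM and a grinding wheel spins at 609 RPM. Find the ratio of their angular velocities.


Given: RPM_A = 2818, RPM_B = 609
omega = 2*pi*RPM/60, so omega_A/omega_B = RPM_A / RPM_B
omega_A/omega_B = 2818 / 609
omega_A/omega_B = 2818/609

2818/609


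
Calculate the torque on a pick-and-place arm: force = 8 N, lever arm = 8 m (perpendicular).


Given: F = 8 N, r = 8 m, angle = 90 deg (perpendicular)
Using tau = F * r * sin(90)
sin(90) = 1
tau = 8 * 8 * 1
tau = 64 Nm

64 Nm


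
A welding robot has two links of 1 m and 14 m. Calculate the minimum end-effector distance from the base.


Given: L1 = 1 m, L2 = 14 m
For a 2-link planar arm, min reach = |L1 - L2| (second link folded back)
Min reach = |1 - 14|
Min reach = 13 m

13 m


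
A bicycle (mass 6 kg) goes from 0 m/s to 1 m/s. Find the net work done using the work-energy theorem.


Given: m = 6 kg, v0 = 0 m/s, v = 1 m/s
Using W = (1/2)*m*(v^2 - v0^2)
v^2 = 1^2 = 1
v0^2 = 0^2 = 0
v^2 - v0^2 = 1 - 0 = 1
W = (1/2)*6*1 = 3 J

3 J


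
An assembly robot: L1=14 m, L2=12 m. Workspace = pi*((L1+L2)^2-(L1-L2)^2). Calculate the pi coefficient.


Given: L1 = 14, L2 = 12
(L1+L2)^2 = (26)^2 = 676
(L1-L2)^2 = (2)^2 = 4
Difference = 676 - 4 = 672
This equals 4*L1*L2 = 4*14*12 = 672
Workspace area = 672*pi

672


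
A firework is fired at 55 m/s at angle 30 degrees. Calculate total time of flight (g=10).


Given: v0 = 55 m/s, theta = 30 deg, g = 10 m/s^2
sin(30) = 1/2
Using T = 2*v0*sin(theta) / g
T = 2*55*1/2 / 10
T = 55 / 10
T = 11/2 s

11/2 s


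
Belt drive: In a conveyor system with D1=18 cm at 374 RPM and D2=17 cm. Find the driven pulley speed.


Given: D1 = 18 cm, w1 = 374 RPM, D2 = 17 cm
Using D1*w1 = D2*w2
w2 = D1*w1 / D2
w2 = 18*374 / 17
w2 = 6732 / 17
w2 = 396 RPM

396 RPM


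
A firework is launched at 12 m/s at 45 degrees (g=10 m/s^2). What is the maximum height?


Given: v0 = 12 m/s, theta = 45 deg, g = 10 m/s^2
sin^2(45) = 1/2
Using H = v0^2 * sin^2(theta) / (2*g)
H = 12^2 * 1/2 / (2*10)
H = 144 * 1/2 / 20
H = 72 / 20
H = 18/5 m

18/5 m


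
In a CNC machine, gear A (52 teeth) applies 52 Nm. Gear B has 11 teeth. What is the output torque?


Given: N1 = 52, N2 = 11, T1 = 52 Nm
Using T2/T1 = N2/N1
T2 = T1 * N2 / N1
T2 = 52 * 11 / 52
T2 = 572 / 52
T2 = 11 Nm

11 Nm


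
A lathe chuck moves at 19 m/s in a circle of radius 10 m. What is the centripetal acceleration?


Given: v = 19 m/s, r = 10 m
Using a_c = v^2 / r
a_c = 19^2 / 10
a_c = 361 / 10
a_c = 361/10 m/s^2

361/10 m/s^2


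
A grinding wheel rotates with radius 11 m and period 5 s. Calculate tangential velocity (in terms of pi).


Given: radius r = 11 m, period T = 5 s
Using v = 2*pi*r / T
v = 2*pi*11 / 5
v = 22*pi / 5
v = 22/5*pi m/s

22/5*pi m/s


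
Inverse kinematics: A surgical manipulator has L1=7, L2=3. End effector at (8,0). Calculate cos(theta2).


Given: L1 = 7, L2 = 3, target (x, y) = (8, 0)
Using cos(theta2) = (x^2 + y^2 - L1^2 - L2^2) / (2*L1*L2)
x^2 + y^2 = 8^2 + 0 = 64
L1^2 + L2^2 = 49 + 9 = 58
Numerator = 64 - 58 = 6
Denominator = 2*7*3 = 42
cos(theta2) = 6/42 = 1/7

1/7


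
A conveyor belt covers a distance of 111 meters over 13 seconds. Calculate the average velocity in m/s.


Given: distance d = 111 m, time t = 13 s
Using v = d / t
v = 111 / 13
v = 111/13 m/s

111/13 m/s


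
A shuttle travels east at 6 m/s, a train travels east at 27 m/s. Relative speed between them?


Given: v_A = 6 m/s east, v_B = 27 m/s east
Both move in the same direction; relative speed = |v_A - v_B|
|6 - 27| = |-21|
= 21 m/s

21 m/s


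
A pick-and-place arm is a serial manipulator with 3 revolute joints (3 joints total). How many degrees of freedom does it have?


Given: serial robot with 3 revolute joints
DOF contribution per joint type: revolute=1, prismatic=1, spherical=3, fixed=0
DOF = 3*1
DOF = 3

3


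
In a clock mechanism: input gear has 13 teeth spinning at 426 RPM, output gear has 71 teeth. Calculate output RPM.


Given: N1 = 13 teeth, w1 = 426 RPM, N2 = 71 teeth
Using N1*w1 = N2*w2
w2 = N1*w1 / N2
w2 = 13*426 / 71
w2 = 5538 / 71
w2 = 78 RPM

78 RPM


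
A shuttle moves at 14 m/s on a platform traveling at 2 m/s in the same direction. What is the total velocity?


Given: object velocity = 14 m/s, platform velocity = 2 m/s (same direction)
Using classical velocity addition: v_total = v_object + v_platform
v_total = 14 + 2
v_total = 16 m/s

16 m/s


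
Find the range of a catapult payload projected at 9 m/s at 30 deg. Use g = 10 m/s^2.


Given: v0 = 9 m/s, theta = 30 deg, g = 10 m/s^2
sin(2*30) = sin(60) = sqrt(3)/2
Using R = v0^2 * sin(2*theta) / g
R = 9^2 * (sqrt(3)/2) / 10
R = 81 * sqrt(3) / 20
R = 81/20*sqrt(3) m

81/20*sqrt(3) m


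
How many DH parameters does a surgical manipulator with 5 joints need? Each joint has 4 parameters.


Given: 5 joints, 4 DH parameters per joint (d, theta, a, alpha)
Total DH parameters = number_of_joints * 4
Total = 5 * 4
Total = 20

20


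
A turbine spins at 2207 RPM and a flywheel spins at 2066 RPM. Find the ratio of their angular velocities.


Given: RPM_A = 2207, RPM_B = 2066
omega = 2*pi*RPM/60, so omega_A/omega_B = RPM_A / RPM_B
omega_A/omega_B = 2207 / 2066
omega_A/omega_B = 2207/2066

2207/2066


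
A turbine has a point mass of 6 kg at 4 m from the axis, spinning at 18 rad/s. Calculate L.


Given: m = 6 kg, r = 4 m, omega = 18 rad/s
For a point mass: I = m*r^2
I = 6*4^2 = 6*16 = 96
L = I*omega = 96*18
L = 1728 kg*m^2/s

1728 kg*m^2/s


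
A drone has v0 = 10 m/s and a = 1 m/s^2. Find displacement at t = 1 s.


Given: v0 = 10 m/s, a = 1 m/s^2, t = 1 s
Using s = v0*t + (1/2)*a*t^2
s = 10*1 + (1/2)*1*1^2
s = 10 + (1/2)*1
s = 10 + 1/2
s = 21/2

21/2 m


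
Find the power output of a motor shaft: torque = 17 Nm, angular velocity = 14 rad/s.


Given: tau = 17 Nm, omega = 14 rad/s
Using P = tau * omega
P = 17 * 14
P = 238 W

238 W


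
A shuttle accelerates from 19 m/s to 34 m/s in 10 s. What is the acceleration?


Given: initial velocity v0 = 19 m/s, final velocity v = 34 m/s, time t = 10 s
Using a = (v - v0) / t
a = (34 - 19) / 10
a = 15 / 10
a = 3/2 m/s^2

3/2 m/s^2


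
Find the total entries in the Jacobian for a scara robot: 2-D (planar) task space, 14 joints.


Given: task space dimension = 2, joints = 14
Jacobian is a 2 x 14 matrix
Total entries = rows * columns
Total = 2 * 14
Total = 28

28


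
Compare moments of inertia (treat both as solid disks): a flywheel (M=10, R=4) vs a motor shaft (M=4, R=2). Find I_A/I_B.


Given: M1=10 kg, R1=4 m, M2=4 kg, R2=2 m
For a disk: I = (1/2)*M*R^2, so I_A/I_B = (M1*R1^2)/(M2*R2^2)
M1*R1^2 = 10*16 = 160
M2*R2^2 = 4*4 = 16
I_A/I_B = 160/16 = 10

10


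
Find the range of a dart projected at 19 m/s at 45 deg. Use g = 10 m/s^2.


Given: v0 = 19 m/s, theta = 45 deg, g = 10 m/s^2
sin(2*45) = sin(90) = 1
Using R = v0^2 * sin(2*theta) / g
R = 19^2 * 1 / 10
R = 361 / 10
R = 361/10 m

361/10 m


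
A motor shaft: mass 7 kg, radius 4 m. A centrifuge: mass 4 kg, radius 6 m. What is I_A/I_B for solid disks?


Given: M1=7 kg, R1=4 m, M2=4 kg, R2=6 m
For a disk: I = (1/2)*M*R^2, so I_A/I_B = (M1*R1^2)/(M2*R2^2)
M1*R1^2 = 7*16 = 112
M2*R2^2 = 4*36 = 144
I_A/I_B = 112/144 = 7/9

7/9


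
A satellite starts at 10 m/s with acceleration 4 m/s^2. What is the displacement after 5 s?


Given: v0 = 10 m/s, a = 4 m/s^2, t = 5 s
Using s = v0*t + (1/2)*a*t^2
s = 10*5 + (1/2)*4*5^2
s = 50 + (1/2)*100
s = 50 + 50
s = 100

100 m


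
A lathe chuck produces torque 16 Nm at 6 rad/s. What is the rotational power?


Given: tau = 16 Nm, omega = 6 rad/s
Using P = tau * omega
P = 16 * 6
P = 96 W

96 W


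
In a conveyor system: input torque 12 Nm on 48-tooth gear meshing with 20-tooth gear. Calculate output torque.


Given: N1 = 48, N2 = 20, T1 = 12 Nm
Using T2/T1 = N2/N1
T2 = T1 * N2 / N1
T2 = 12 * 20 / 48
T2 = 240 / 48
T2 = 5 Nm

5 Nm


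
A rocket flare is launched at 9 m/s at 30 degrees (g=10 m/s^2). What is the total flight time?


Given: v0 = 9 m/s, theta = 30 deg, g = 10 m/s^2
sin(30) = 1/2
Using T = 2*v0*sin(theta) / g
T = 2*9*1/2 / 10
T = 9 / 10
T = 9/10 s

9/10 s


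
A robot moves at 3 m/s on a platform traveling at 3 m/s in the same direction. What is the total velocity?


Given: object velocity = 3 m/s, platform velocity = 3 m/s (same direction)
Using classical velocity addition: v_total = v_object + v_platform
v_total = 3 + 3
v_total = 6 m/s

6 m/s


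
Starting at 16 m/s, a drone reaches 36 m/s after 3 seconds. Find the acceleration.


Given: initial velocity v0 = 16 m/s, final velocity v = 36 m/s, time t = 3 s
Using a = (v - v0) / t
a = (36 - 16) / 3
a = 20 / 3
a = 20/3 m/s^2

20/3 m/s^2


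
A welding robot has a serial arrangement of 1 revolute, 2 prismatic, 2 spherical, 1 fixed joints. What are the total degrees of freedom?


Given: serial robot with 1 revolute, 2 prismatic, 2 spherical, 1 fixed joints
DOF contribution per joint type: revolute=1, prismatic=1, spherical=3, fixed=0
DOF = 1*1 + 2*1 + 2*3 + 1*0
DOF = 9

9


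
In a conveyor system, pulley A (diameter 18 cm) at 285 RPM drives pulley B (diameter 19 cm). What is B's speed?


Given: D1 = 18 cm, w1 = 285 RPM, D2 = 19 cm
Using D1*w1 = D2*w2
w2 = D1*w1 / D2
w2 = 18*285 / 19
w2 = 5130 / 19
w2 = 270 RPM

270 RPM


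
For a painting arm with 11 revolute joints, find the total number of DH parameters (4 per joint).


Given: 11 joints, 4 DH parameters per joint (d, theta, a, alpha)
Total DH parameters = number_of_joints * 4
Total = 11 * 4
Total = 44

44


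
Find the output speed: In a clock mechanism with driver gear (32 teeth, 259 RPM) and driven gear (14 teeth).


Given: N1 = 32 teeth, w1 = 259 RPM, N2 = 14 teeth
Using N1*w1 = N2*w2
w2 = N1*w1 / N2
w2 = 32*259 / 14
w2 = 8288 / 14
w2 = 592 RPM

592 RPM


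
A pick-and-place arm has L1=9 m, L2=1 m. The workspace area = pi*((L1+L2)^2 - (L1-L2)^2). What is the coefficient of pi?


Given: L1 = 9, L2 = 1
(L1+L2)^2 = (10)^2 = 100
(L1-L2)^2 = (8)^2 = 64
Difference = 100 - 64 = 36
This equals 4*L1*L2 = 4*9*1 = 36
Workspace area = 36*pi

36


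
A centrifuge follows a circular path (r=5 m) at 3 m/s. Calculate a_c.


Given: v = 3 m/s, r = 5 m
Using a_c = v^2 / r
a_c = 3^2 / 5
a_c = 9 / 5
a_c = 9/5 m/s^2

9/5 m/s^2


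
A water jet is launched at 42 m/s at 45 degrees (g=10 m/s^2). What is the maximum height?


Given: v0 = 42 m/s, theta = 45 deg, g = 10 m/s^2
sin^2(45) = 1/2
Using H = v0^2 * sin^2(theta) / (2*g)
H = 42^2 * 1/2 / (2*10)
H = 1764 * 1/2 / 20
H = 882 / 20
H = 441/10 m

441/10 m


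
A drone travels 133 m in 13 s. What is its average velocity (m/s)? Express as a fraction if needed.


Given: distance d = 133 m, time t = 13 s
Using v = d / t
v = 133 / 13
v = 133/13 m/s

133/13 m/s


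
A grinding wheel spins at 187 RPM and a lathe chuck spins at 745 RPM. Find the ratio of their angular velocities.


Given: RPM_A = 187, RPM_B = 745
omega = 2*pi*RPM/60, so omega_A/omega_B = RPM_A / RPM_B
omega_A/omega_B = 187 / 745
omega_A/omega_B = 187/745

187/745


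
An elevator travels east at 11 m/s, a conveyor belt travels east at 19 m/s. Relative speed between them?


Given: v_A = 11 m/s east, v_B = 19 m/s east
Both move in the same direction; relative speed = |v_A - v_B|
|11 - 19| = |-8|
= 8 m/s

8 m/s


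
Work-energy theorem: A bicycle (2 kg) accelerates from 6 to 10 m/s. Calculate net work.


Given: m = 2 kg, v0 = 6 m/s, v = 10 m/s
Using W = (1/2)*m*(v^2 - v0^2)
v^2 = 10^2 = 100
v0^2 = 6^2 = 36
v^2 - v0^2 = 100 - 36 = 64
W = (1/2)*2*64 = 64 J

64 J


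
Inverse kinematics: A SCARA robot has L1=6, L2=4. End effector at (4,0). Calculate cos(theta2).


Given: L1 = 6, L2 = 4, target (x, y) = (4, 0)
Using cos(theta2) = (x^2 + y^2 - L1^2 - L2^2) / (2*L1*L2)
x^2 + y^2 = 4^2 + 0 = 16
L1^2 + L2^2 = 36 + 16 = 52
Numerator = 16 - 52 = -36
Denominator = 2*6*4 = 48
cos(theta2) = -36/48 = -3/4

-3/4


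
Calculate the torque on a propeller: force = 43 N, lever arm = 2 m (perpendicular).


Given: F = 43 N, r = 2 m, angle = 90 deg (perpendicular)
Using tau = F * r * sin(90)
sin(90) = 1
tau = 43 * 2 * 1
tau = 86 Nm

86 Nm


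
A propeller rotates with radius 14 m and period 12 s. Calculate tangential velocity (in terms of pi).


Given: radius r = 14 m, period T = 12 s
Using v = 2*pi*r / T
v = 2*pi*14 / 12
v = 28*pi / 12
v = 7/3*pi m/s

7/3*pi m/s


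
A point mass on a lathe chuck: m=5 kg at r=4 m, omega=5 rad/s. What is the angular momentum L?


Given: m = 5 kg, r = 4 m, omega = 5 rad/s
For a point mass: I = m*r^2
I = 5*4^2 = 5*16 = 80
L = I*omega = 80*5
L = 400 kg*m^2/s

400 kg*m^2/s


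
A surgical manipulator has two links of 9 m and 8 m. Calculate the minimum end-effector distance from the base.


Given: L1 = 9 m, L2 = 8 m
For a 2-link planar arm, min reach = |L1 - L2| (second link folded back)
Min reach = |9 - 8|
Min reach = 1 m

1 m


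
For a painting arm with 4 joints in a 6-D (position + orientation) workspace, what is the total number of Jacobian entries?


Given: task space dimension = 6, joints = 4
Jacobian is a 6 x 4 matrix
Total entries = rows * columns
Total = 6 * 4
Total = 24

24


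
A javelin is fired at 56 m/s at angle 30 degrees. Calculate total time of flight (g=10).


Given: v0 = 56 m/s, theta = 30 deg, g = 10 m/s^2
sin(30) = 1/2
Using T = 2*v0*sin(theta) / g
T = 2*56*1/2 / 10
T = 56 / 10
T = 28/5 s

28/5 s


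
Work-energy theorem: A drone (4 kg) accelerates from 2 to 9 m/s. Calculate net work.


Given: m = 4 kg, v0 = 2 m/s, v = 9 m/s
Using W = (1/2)*m*(v^2 - v0^2)
v^2 = 9^2 = 81
v0^2 = 2^2 = 4
v^2 - v0^2 = 81 - 4 = 77
W = (1/2)*4*77 = 154 J

154 J


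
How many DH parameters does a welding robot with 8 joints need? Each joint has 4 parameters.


Given: 8 joints, 4 DH parameters per joint (d, theta, a, alpha)
Total DH parameters = number_of_joints * 4
Total = 8 * 4
Total = 32

32


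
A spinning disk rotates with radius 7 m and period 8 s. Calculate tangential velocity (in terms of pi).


Given: radius r = 7 m, period T = 8 s
Using v = 2*pi*r / T
v = 2*pi*7 / 8
v = 14*pi / 8
v = 7/4*pi m/s

7/4*pi m/s


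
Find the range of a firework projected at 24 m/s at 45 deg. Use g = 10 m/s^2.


Given: v0 = 24 m/s, theta = 45 deg, g = 10 m/s^2
sin(2*45) = sin(90) = 1
Using R = v0^2 * sin(2*theta) / g
R = 24^2 * 1 / 10
R = 576 / 10
R = 288/5 m

288/5 m


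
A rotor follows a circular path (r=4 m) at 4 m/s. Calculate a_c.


Given: v = 4 m/s, r = 4 m
Using a_c = v^2 / r
a_c = 4^2 / 4
a_c = 16 / 4
a_c = 4 m/s^2

4 m/s^2


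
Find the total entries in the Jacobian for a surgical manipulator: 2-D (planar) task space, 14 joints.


Given: task space dimension = 2, joints = 14
Jacobian is a 2 x 14 matrix
Total entries = rows * columns
Total = 2 * 14
Total = 28

28


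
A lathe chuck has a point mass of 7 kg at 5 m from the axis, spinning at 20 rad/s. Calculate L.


Given: m = 7 kg, r = 5 m, omega = 20 rad/s
For a point mass: I = m*r^2
I = 7*5^2 = 7*25 = 175
L = I*omega = 175*20
L = 3500 kg*m^2/s

3500 kg*m^2/s


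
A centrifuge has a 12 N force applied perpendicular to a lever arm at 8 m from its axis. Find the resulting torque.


Given: F = 12 N, r = 8 m, angle = 90 deg (perpendicular)
Using tau = F * r * sin(90)
sin(90) = 1
tau = 12 * 8 * 1
tau = 96 Nm

96 Nm


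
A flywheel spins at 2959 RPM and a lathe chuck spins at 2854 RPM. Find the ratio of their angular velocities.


Given: RPM_A = 2959, RPM_B = 2854
omega = 2*pi*RPM/60, so omega_A/omega_B = RPM_A / RPM_B
omega_A/omega_B = 2959 / 2854
omega_A/omega_B = 2959/2854

2959/2854


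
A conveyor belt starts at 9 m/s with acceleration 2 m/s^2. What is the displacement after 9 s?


Given: v0 = 9 m/s, a = 2 m/s^2, t = 9 s
Using s = v0*t + (1/2)*a*t^2
s = 9*9 + (1/2)*2*9^2
s = 81 + (1/2)*162
s = 81 + 81
s = 162

162 m


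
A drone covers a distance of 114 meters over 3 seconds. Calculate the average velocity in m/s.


Given: distance d = 114 m, time t = 3 s
Using v = d / t
v = 114 / 3
v = 38 m/s

38 m/s


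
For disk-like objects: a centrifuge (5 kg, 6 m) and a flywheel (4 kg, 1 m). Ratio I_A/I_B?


Given: M1=5 kg, R1=6 m, M2=4 kg, R2=1 m
For a disk: I = (1/2)*M*R^2, so I_A/I_B = (M1*R1^2)/(M2*R2^2)
M1*R1^2 = 5*36 = 180
M2*R2^2 = 4*1 = 4
I_A/I_B = 180/4 = 45

45


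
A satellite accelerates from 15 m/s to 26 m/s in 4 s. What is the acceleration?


Given: initial velocity v0 = 15 m/s, final velocity v = 26 m/s, time t = 4 s
Using a = (v - v0) / t
a = (26 - 15) / 4
a = 11 / 4
a = 11/4 m/s^2

11/4 m/s^2


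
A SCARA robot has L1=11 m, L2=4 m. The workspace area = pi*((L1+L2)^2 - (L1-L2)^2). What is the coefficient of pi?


Given: L1 = 11, L2 = 4
(L1+L2)^2 = (15)^2 = 225
(L1-L2)^2 = (7)^2 = 49
Difference = 225 - 49 = 176
This equals 4*L1*L2 = 4*11*4 = 176
Workspace area = 176*pi

176


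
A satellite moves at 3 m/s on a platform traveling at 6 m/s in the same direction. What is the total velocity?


Given: object velocity = 3 m/s, platform velocity = 6 m/s (same direction)
Using classical velocity addition: v_total = v_object + v_platform
v_total = 3 + 6
v_total = 9 m/s

9 m/s


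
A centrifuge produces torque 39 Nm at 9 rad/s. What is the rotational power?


Given: tau = 39 Nm, omega = 9 rad/s
Using P = tau * omega
P = 39 * 9
P = 351 W

351 W


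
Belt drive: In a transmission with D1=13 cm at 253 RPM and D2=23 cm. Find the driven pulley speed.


Given: D1 = 13 cm, w1 = 253 RPM, D2 = 23 cm
Using D1*w1 = D2*w2
w2 = D1*w1 / D2
w2 = 13*253 / 23
w2 = 3289 / 23
w2 = 143 RPM

143 RPM


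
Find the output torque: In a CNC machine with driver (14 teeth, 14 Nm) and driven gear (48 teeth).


Given: N1 = 14, N2 = 48, T1 = 14 Nm
Using T2/T1 = N2/N1
T2 = T1 * N2 / N1
T2 = 14 * 48 / 14
T2 = 672 / 14
T2 = 48 Nm

48 Nm


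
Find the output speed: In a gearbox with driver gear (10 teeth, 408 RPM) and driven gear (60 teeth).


Given: N1 = 10 teeth, w1 = 408 RPM, N2 = 60 teeth
Using N1*w1 = N2*w2
w2 = N1*w1 / N2
w2 = 10*408 / 60
w2 = 4080 / 60
w2 = 68 RPM

68 RPM


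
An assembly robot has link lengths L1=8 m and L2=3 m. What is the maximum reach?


Given: L1 = 8 m, L2 = 3 m
For a 2-link planar arm, max reach = L1 + L2 (fully extended)
Max reach = 8 + 3
Max reach = 11 m

11 m


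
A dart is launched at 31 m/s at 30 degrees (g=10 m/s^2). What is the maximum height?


Given: v0 = 31 m/s, theta = 30 deg, g = 10 m/s^2
sin^2(30) = 1/4
Using H = v0^2 * sin^2(theta) / (2*g)
H = 31^2 * 1/4 / (2*10)
H = 961 * 1/4 / 20
H = 961/4 / 20
H = 961/80 m

961/80 m


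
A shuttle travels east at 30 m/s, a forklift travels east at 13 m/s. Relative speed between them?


Given: v_A = 30 m/s east, v_B = 13 m/s east
Both move in the same direction; relative speed = |v_A - v_B|
|30 - 13| = |17|
= 17 m/s

17 m/s


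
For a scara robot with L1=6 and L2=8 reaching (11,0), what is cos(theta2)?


Given: L1 = 6, L2 = 8, target (x, y) = (11, 0)
Using cos(theta2) = (x^2 + y^2 - L1^2 - L2^2) / (2*L1*L2)
x^2 + y^2 = 11^2 + 0 = 121
L1^2 + L2^2 = 36 + 64 = 100
Numerator = 121 - 100 = 21
Denominator = 2*6*8 = 96
cos(theta2) = 21/96 = 7/32

7/32


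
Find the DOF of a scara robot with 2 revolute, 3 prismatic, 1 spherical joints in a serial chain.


Given: serial robot with 2 revolute, 3 prismatic, 1 spherical joints
DOF contribution per joint type: revolute=1, prismatic=1, spherical=3, fixed=0
DOF = 2*1 + 3*1 + 1*3
DOF = 8

8


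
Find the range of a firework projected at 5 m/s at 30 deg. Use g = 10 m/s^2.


Given: v0 = 5 m/s, theta = 30 deg, g = 10 m/s^2
sin(2*30) = sin(60) = sqrt(3)/2
Using R = v0^2 * sin(2*theta) / g
R = 5^2 * (sqrt(3)/2) / 10
R = 25 * sqrt(3) / 20
R = 5/4*sqrt(3) m

5/4*sqrt(3) m


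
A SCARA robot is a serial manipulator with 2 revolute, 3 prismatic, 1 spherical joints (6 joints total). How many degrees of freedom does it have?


Given: serial robot with 2 revolute, 3 prismatic, 1 spherical joints
DOF contribution per joint type: revolute=1, prismatic=1, spherical=3, fixed=0
DOF = 2*1 + 3*1 + 1*3
DOF = 8

8


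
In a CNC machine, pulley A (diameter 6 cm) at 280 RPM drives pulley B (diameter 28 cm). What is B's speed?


Given: D1 = 6 cm, w1 = 280 RPM, D2 = 28 cm
Using D1*w1 = D2*w2
w2 = D1*w1 / D2
w2 = 6*280 / 28
w2 = 1680 / 28
w2 = 60 RPM

60 RPM


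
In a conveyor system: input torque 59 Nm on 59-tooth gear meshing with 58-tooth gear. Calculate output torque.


Given: N1 = 59, N2 = 58, T1 = 59 Nm
Using T2/T1 = N2/N1
T2 = T1 * N2 / N1
T2 = 59 * 58 / 59
T2 = 3422 / 59
T2 = 58 Nm

58 Nm


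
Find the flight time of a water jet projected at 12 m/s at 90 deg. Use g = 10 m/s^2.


Given: v0 = 12 m/s, theta = 90 deg, g = 10 m/s^2
sin(90) = 1
Using T = 2*v0*sin(theta) / g
T = 2*12*1 / 10
T = 24 / 10
T = 12/5 s

12/5 s


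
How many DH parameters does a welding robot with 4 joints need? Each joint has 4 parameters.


Given: 4 joints, 4 DH parameters per joint (d, theta, a, alpha)
Total DH parameters = number_of_joints * 4
Total = 4 * 4
Total = 16

16


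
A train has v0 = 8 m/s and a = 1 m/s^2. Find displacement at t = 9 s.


Given: v0 = 8 m/s, a = 1 m/s^2, t = 9 s
Using s = v0*t + (1/2)*a*t^2
s = 8*9 + (1/2)*1*9^2
s = 72 + (1/2)*81
s = 72 + 81/2
s = 225/2

225/2 m


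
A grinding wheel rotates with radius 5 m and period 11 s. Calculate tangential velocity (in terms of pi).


Given: radius r = 5 m, period T = 11 s
Using v = 2*pi*r / T
v = 2*pi*5 / 11
v = 10*pi / 11
v = 10/11*pi m/s

10/11*pi m/s


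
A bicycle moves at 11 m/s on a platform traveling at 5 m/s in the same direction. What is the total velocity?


Given: object velocity = 11 m/s, platform velocity = 5 m/s (same direction)
Using classical velocity addition: v_total = v_object + v_platform
v_total = 11 + 5
v_total = 16 m/s

16 m/s


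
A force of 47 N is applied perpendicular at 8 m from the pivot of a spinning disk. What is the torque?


Given: F = 47 N, r = 8 m, angle = 90 deg (perpendicular)
Using tau = F * r * sin(90)
sin(90) = 1
tau = 47 * 8 * 1
tau = 376 Nm

376 Nm


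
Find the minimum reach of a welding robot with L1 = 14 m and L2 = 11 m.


Given: L1 = 14 m, L2 = 11 m
For a 2-link planar arm, min reach = |L1 - L2| (second link folded back)
Min reach = |14 - 11|
Min reach = 3 m

3 m


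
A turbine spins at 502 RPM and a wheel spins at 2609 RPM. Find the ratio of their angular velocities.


Given: RPM_A = 502, RPM_B = 2609
omega = 2*pi*RPM/60, so omega_A/omega_B = RPM_A / RPM_B
omega_A/omega_B = 502 / 2609
omega_A/omega_B = 502/2609

502/2609


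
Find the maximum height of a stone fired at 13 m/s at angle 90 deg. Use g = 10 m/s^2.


Given: v0 = 13 m/s, theta = 90 deg, g = 10 m/s^2
sin^2(90) = 1
Using H = v0^2 * sin^2(theta) / (2*g)
H = 13^2 * 1 / (2*10)
H = 169 * 1 / 20
H = 169 / 20
H = 169/20 m

169/20 m


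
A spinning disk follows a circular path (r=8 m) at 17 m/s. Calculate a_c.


Given: v = 17 m/s, r = 8 m
Using a_c = v^2 / r
a_c = 17^2 / 8
a_c = 289 / 8
a_c = 289/8 m/s^2

289/8 m/s^2


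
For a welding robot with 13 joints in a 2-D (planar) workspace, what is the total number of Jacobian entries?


Given: task space dimension = 2, joints = 13
Jacobian is a 2 x 13 matrix
Total entries = rows * columns
Total = 2 * 13
Total = 26

26


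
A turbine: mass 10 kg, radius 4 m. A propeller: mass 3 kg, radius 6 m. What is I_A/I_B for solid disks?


Given: M1=10 kg, R1=4 m, M2=3 kg, R2=6 m
For a disk: I = (1/2)*M*R^2, so I_A/I_B = (M1*R1^2)/(M2*R2^2)
M1*R1^2 = 10*16 = 160
M2*R2^2 = 3*36 = 108
I_A/I_B = 160/108 = 40/27

40/27


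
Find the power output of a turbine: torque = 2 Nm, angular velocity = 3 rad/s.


Given: tau = 2 Nm, omega = 3 rad/s
Using P = tau * omega
P = 2 * 3
P = 6 W

6 W


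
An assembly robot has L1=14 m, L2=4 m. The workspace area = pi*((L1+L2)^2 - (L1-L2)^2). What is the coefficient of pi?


Given: L1 = 14, L2 = 4
(L1+L2)^2 = (18)^2 = 324
(L1-L2)^2 = (10)^2 = 100
Difference = 324 - 100 = 224
This equals 4*L1*L2 = 4*14*4 = 224
Workspace area = 224*pi

224


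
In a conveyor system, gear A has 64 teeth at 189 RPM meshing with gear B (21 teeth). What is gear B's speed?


Given: N1 = 64 teeth, w1 = 189 RPM, N2 = 21 teeth
Using N1*w1 = N2*w2
w2 = N1*w1 / N2
w2 = 64*189 / 21
w2 = 12096 / 21
w2 = 576 RPM

576 RPM


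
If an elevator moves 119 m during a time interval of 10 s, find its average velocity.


Given: distance d = 119 m, time t = 10 s
Using v = d / t
v = 119 / 10
v = 119/10 m/s

119/10 m/s


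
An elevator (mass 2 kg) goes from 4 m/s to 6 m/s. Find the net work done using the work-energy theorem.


Given: m = 2 kg, v0 = 4 m/s, v = 6 m/s
Using W = (1/2)*m*(v^2 - v0^2)
v^2 = 6^2 = 36
v0^2 = 4^2 = 16
v^2 - v0^2 = 36 - 16 = 20
W = (1/2)*2*20 = 20 J

20 J


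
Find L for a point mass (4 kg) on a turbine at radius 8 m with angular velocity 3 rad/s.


Given: m = 4 kg, r = 8 m, omega = 3 rad/s
For a point mass: I = m*r^2
I = 4*8^2 = 4*64 = 256
L = I*omega = 256*3
L = 768 kg*m^2/s

768 kg*m^2/s


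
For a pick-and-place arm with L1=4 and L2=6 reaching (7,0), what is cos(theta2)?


Given: L1 = 4, L2 = 6, target (x, y) = (7, 0)
Using cos(theta2) = (x^2 + y^2 - L1^2 - L2^2) / (2*L1*L2)
x^2 + y^2 = 7^2 + 0 = 49
L1^2 + L2^2 = 16 + 36 = 52
Numerator = 49 - 52 = -3
Denominator = 2*4*6 = 48
cos(theta2) = -3/48 = -1/16

-1/16


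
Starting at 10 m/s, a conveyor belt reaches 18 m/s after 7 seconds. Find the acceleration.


Given: initial velocity v0 = 10 m/s, final velocity v = 18 m/s, time t = 7 s
Using a = (v - v0) / t
a = (18 - 10) / 7
a = 8 / 7
a = 8/7 m/s^2

8/7 m/s^2


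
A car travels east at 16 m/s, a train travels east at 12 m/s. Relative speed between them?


Given: v_A = 16 m/s east, v_B = 12 m/s east
Both move in the same direction; relative speed = |v_A - v_B|
|16 - 12| = |4|
= 4 m/s

4 m/s


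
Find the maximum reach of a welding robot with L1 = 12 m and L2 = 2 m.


Given: L1 = 12 m, L2 = 2 m
For a 2-link planar arm, max reach = L1 + L2 (fully extended)
Max reach = 12 + 2
Max reach = 14 m

14 m


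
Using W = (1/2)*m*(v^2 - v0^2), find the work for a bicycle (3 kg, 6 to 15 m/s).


Given: m = 3 kg, v0 = 6 m/s, v = 15 m/s
Using W = (1/2)*m*(v^2 - v0^2)
v^2 = 15^2 = 225
v0^2 = 6^2 = 36
v^2 - v0^2 = 225 - 36 = 189
W = (1/2)*3*189 = 567/2 J

567/2 J


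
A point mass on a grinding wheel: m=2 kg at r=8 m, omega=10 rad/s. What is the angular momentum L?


Given: m = 2 kg, r = 8 m, omega = 10 rad/s
For a point mass: I = m*r^2
I = 2*8^2 = 2*64 = 128
L = I*omega = 128*10
L = 1280 kg*m^2/s

1280 kg*m^2/s


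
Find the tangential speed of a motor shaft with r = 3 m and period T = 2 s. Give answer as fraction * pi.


Given: radius r = 3 m, period T = 2 s
Using v = 2*pi*r / T
v = 2*pi*3 / 2
v = 6*pi / 2
v = 3*pi m/s

3*pi m/s


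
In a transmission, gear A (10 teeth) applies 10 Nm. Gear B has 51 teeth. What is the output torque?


Given: N1 = 10, N2 = 51, T1 = 10 Nm
Using T2/T1 = N2/N1
T2 = T1 * N2 / N1
T2 = 10 * 51 / 10
T2 = 510 / 10
T2 = 51 Nm

51 Nm


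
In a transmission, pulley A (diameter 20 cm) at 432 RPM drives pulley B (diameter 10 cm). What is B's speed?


Given: D1 = 20 cm, w1 = 432 RPM, D2 = 10 cm
Using D1*w1 = D2*w2
w2 = D1*w1 / D2
w2 = 20*432 / 10
w2 = 8640 / 10
w2 = 864 RPM

864 RPM


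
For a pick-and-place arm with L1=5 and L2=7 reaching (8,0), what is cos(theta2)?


Given: L1 = 5, L2 = 7, target (x, y) = (8, 0)
Using cos(theta2) = (x^2 + y^2 - L1^2 - L2^2) / (2*L1*L2)
x^2 + y^2 = 8^2 + 0 = 64
L1^2 + L2^2 = 25 + 49 = 74
Numerator = 64 - 74 = -10
Denominator = 2*5*7 = 70
cos(theta2) = -10/70 = -1/7

-1/7


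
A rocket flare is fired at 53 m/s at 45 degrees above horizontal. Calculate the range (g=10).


Given: v0 = 53 m/s, theta = 45 deg, g = 10 m/s^2
sin(2*45) = sin(90) = 1
Using R = v0^2 * sin(2*theta) / g
R = 53^2 * 1 / 10
R = 2809 / 10
R = 2809/10 m

2809/10 m


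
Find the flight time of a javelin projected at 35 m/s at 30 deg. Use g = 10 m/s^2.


Given: v0 = 35 m/s, theta = 30 deg, g = 10 m/s^2
sin(30) = 1/2
Using T = 2*v0*sin(theta) / g
T = 2*35*1/2 / 10
T = 35 / 10
T = 7/2 s

7/2 s


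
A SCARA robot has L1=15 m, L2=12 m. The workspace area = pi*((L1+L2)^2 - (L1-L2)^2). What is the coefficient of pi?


Given: L1 = 15, L2 = 12
(L1+L2)^2 = (27)^2 = 729
(L1-L2)^2 = (3)^2 = 9
Difference = 729 - 9 = 720
This equals 4*L1*L2 = 4*15*12 = 720
Workspace area = 720*pi

720


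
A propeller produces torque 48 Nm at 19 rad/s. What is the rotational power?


Given: tau = 48 Nm, omega = 19 rad/s
Using P = tau * omega
P = 48 * 19
P = 912 W

912 W


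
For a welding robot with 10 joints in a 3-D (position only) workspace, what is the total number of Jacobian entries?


Given: task space dimension = 3, joints = 10
Jacobian is a 3 x 10 matrix
Total entries = rows * columns
Total = 3 * 10
Total = 30

30


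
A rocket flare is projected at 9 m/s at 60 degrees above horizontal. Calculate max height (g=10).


Given: v0 = 9 m/s, theta = 60 deg, g = 10 m/s^2
sin^2(60) = 3/4
Using H = v0^2 * sin^2(theta) / (2*g)
H = 9^2 * 3/4 / (2*10)
H = 81 * 3/4 / 20
H = 243/4 / 20
H = 243/80 m

243/80 m


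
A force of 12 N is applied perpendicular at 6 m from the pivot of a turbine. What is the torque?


Given: F = 12 N, r = 6 m, angle = 90 deg (perpendicular)
Using tau = F * r * sin(90)
sin(90) = 1
tau = 12 * 6 * 1
tau = 72 Nm

72 Nm


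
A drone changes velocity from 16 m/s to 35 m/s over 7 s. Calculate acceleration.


Given: initial velocity v0 = 16 m/s, final velocity v = 35 m/s, time t = 7 s
Using a = (v - v0) / t
a = (35 - 16) / 7
a = 19 / 7
a = 19/7 m/s^2

19/7 m/s^2


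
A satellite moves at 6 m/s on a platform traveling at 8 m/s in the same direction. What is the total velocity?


Given: object velocity = 6 m/s, platform velocity = 8 m/s (same direction)
Using classical velocity addition: v_total = v_object + v_platform
v_total = 6 + 8
v_total = 14 m/s

14 m/s


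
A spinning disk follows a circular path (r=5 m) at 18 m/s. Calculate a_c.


Given: v = 18 m/s, r = 5 m
Using a_c = v^2 / r
a_c = 18^2 / 5
a_c = 324 / 5
a_c = 324/5 m/s^2

324/5 m/s^2


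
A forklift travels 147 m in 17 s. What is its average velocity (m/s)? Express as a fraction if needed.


Given: distance d = 147 m, time t = 17 s
Using v = d / t
v = 147 / 17
v = 147/17 m/s

147/17 m/s


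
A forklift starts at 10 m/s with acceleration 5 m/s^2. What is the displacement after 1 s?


Given: v0 = 10 m/s, a = 5 m/s^2, t = 1 s
Using s = v0*t + (1/2)*a*t^2
s = 10*1 + (1/2)*5*1^2
s = 10 + (1/2)*5
s = 10 + 5/2
s = 25/2

25/2 m


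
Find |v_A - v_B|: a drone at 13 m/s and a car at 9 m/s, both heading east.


Given: v_A = 13 m/s east, v_B = 9 m/s east
Both move in the same direction; relative speed = |v_A - v_B|
|13 - 9| = |4|
= 4 m/s

4 m/s


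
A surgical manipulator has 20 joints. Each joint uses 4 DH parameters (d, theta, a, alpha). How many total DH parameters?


Given: 20 joints, 4 DH parameters per joint (d, theta, a, alpha)
Total DH parameters = number_of_joints * 4
Total = 20 * 4
Total = 80

80


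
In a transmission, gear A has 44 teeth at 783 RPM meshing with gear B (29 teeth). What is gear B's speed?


Given: N1 = 44 teeth, w1 = 783 RPM, N2 = 29 teeth
Using N1*w1 = N2*w2
w2 = N1*w1 / N2
w2 = 44*783 / 29
w2 = 34452 / 29
w2 = 1188 RPM

1188 RPM


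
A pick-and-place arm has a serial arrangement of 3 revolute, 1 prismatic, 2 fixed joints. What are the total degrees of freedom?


Given: serial robot with 3 revolute, 1 prismatic, 2 fixed joints
DOF contribution per joint type: revolute=1, prismatic=1, spherical=3, fixed=0
DOF = 3*1 + 1*1 + 2*0
DOF = 4

4


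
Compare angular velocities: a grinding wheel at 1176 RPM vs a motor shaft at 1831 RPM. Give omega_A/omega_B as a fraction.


Given: RPM_A = 1176, RPM_B = 1831
omega = 2*pi*RPM/60, so omega_A/omega_B = RPM_A / RPM_B
omega_A/omega_B = 1176 / 1831
omega_A/omega_B = 1176/1831

1176/1831


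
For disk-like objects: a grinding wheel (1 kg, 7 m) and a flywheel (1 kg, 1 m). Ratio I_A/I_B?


Given: M1=1 kg, R1=7 m, M2=1 kg, R2=1 m
For a disk: I = (1/2)*M*R^2, so I_A/I_B = (M1*R1^2)/(M2*R2^2)
M1*R1^2 = 1*49 = 49
M2*R2^2 = 1*1 = 1
I_A/I_B = 49/1 = 49

49


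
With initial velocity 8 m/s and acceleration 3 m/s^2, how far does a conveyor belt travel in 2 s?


Given: v0 = 8 m/s, a = 3 m/s^2, t = 2 s
Using s = v0*t + (1/2)*a*t^2
s = 8*2 + (1/2)*3*2^2
s = 16 + (1/2)*12
s = 16 + 6
s = 22

22 m


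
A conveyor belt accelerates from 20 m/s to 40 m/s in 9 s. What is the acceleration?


Given: initial velocity v0 = 20 m/s, final velocity v = 40 m/s, time t = 9 s
Using a = (v - v0) / t
a = (40 - 20) / 9
a = 20 / 9
a = 20/9 m/s^2

20/9 m/s^2


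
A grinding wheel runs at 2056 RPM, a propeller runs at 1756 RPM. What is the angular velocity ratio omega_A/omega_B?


Given: RPM_A = 2056, RPM_B = 1756
omega = 2*pi*RPM/60, so omega_A/omega_B = RPM_A / RPM_B
omega_A/omega_B = 2056 / 1756
omega_A/omega_B = 514/439

514/439


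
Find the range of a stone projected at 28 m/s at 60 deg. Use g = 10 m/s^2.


Given: v0 = 28 m/s, theta = 60 deg, g = 10 m/s^2
sin(2*60) = sin(120) = sqrt(3)/2
Using R = v0^2 * sin(2*theta) / g
R = 28^2 * (sqrt(3)/2) / 10
R = 784 * sqrt(3) / 20
R = 196/5*sqrt(3) m

196/5*sqrt(3) m


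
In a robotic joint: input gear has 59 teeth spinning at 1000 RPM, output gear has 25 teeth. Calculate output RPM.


Given: N1 = 59 teeth, w1 = 1000 RPM, N2 = 25 teeth
Using N1*w1 = N2*w2
w2 = N1*w1 / N2
w2 = 59*1000 / 25
w2 = 59000 / 25
w2 = 2360 RPM

2360 RPM


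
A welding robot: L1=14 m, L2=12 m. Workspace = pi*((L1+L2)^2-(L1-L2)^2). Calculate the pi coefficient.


Given: L1 = 14, L2 = 12
(L1+L2)^2 = (26)^2 = 676
(L1-L2)^2 = (2)^2 = 4
Difference = 676 - 4 = 672
This equals 4*L1*L2 = 4*14*12 = 672
Workspace area = 672*pi

672


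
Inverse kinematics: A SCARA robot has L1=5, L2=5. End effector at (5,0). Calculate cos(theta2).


Given: L1 = 5, L2 = 5, target (x, y) = (5, 0)
Using cos(theta2) = (x^2 + y^2 - L1^2 - L2^2) / (2*L1*L2)
x^2 + y^2 = 5^2 + 0 = 25
L1^2 + L2^2 = 25 + 25 = 50
Numerator = 25 - 50 = -25
Denominator = 2*5*5 = 50
cos(theta2) = -25/50 = -1/2

-1/2


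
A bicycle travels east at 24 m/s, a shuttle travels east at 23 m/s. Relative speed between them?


Given: v_A = 24 m/s east, v_B = 23 m/s east
Both move in the same direction; relative speed = |v_A - v_B|
|24 - 23| = |1|
= 1 m/s

1 m/s


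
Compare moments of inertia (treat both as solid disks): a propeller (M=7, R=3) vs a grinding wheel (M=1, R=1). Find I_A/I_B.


Given: M1=7 kg, R1=3 m, M2=1 kg, R2=1 m
For a disk: I = (1/2)*M*R^2, so I_A/I_B = (M1*R1^2)/(M2*R2^2)
M1*R1^2 = 7*9 = 63
M2*R2^2 = 1*1 = 1
I_A/I_B = 63/1 = 63

63


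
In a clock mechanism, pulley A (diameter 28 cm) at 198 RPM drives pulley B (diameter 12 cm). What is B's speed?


Given: D1 = 28 cm, w1 = 198 RPM, D2 = 12 cm
Using D1*w1 = D2*w2
w2 = D1*w1 / D2
w2 = 28*198 / 12
w2 = 5544 / 12
w2 = 462 RPM

462 RPM


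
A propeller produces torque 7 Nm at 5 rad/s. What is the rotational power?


Given: tau = 7 Nm, omega = 5 rad/s
Using P = tau * omega
P = 7 * 5
P = 35 W

35 W


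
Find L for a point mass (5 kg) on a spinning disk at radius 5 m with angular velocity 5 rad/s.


Given: m = 5 kg, r = 5 m, omega = 5 rad/s
For a point mass: I = m*r^2
I = 5*5^2 = 5*25 = 125
L = I*omega = 125*5
L = 625 kg*m^2/s

625 kg*m^2/s


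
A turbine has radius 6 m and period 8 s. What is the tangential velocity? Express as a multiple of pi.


Given: radius r = 6 m, period T = 8 s
Using v = 2*pi*r / T
v = 2*pi*6 / 8
v = 12*pi / 8
v = 3/2*pi m/s

3/2*pi m/s


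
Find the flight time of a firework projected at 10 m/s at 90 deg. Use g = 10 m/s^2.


Given: v0 = 10 m/s, theta = 90 deg, g = 10 m/s^2
sin(90) = 1
Using T = 2*v0*sin(theta) / g
T = 2*10*1 / 10
T = 20 / 10
T = 2 s

2 s


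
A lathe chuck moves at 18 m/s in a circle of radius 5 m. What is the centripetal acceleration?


Given: v = 18 m/s, r = 5 m
Using a_c = v^2 / r
a_c = 18^2 / 5
a_c = 324 / 5
a_c = 324/5 m/s^2

324/5 m/s^2


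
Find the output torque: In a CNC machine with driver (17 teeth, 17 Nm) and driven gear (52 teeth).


Given: N1 = 17, N2 = 52, T1 = 17 Nm
Using T2/T1 = N2/N1
T2 = T1 * N2 / N1
T2 = 17 * 52 / 17
T2 = 884 / 17
T2 = 52 Nm

52 Nm


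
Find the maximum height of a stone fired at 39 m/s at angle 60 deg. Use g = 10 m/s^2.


Given: v0 = 39 m/s, theta = 60 deg, g = 10 m/s^2
sin^2(60) = 3/4
Using H = v0^2 * sin^2(theta) / (2*g)
H = 39^2 * 3/4 / (2*10)
H = 1521 * 3/4 / 20
H = 4563/4 / 20
H = 4563/80 m

4563/80 m


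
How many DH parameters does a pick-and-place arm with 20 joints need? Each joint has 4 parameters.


Given: 20 joints, 4 DH parameters per joint (d, theta, a, alpha)
Total DH parameters = number_of_joints * 4
Total = 20 * 4
Total = 80

80


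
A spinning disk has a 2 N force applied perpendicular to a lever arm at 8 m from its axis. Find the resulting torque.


Given: F = 2 N, r = 8 m, angle = 90 deg (perpendicular)
Using tau = F * r * sin(90)
sin(90) = 1
tau = 2 * 8 * 1
tau = 16 Nm

16 Nm


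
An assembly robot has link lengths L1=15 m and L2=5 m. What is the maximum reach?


Given: L1 = 15 m, L2 = 5 m
For a 2-link planar arm, max reach = L1 + L2 (fully extended)
Max reach = 15 + 5
Max reach = 20 m

20 m
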